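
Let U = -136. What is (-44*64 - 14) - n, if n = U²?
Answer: -21326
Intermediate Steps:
n = 18496 (n = (-136)² = 18496)
(-44*64 - 14) - n = (-44*64 - 14) - 1*18496 = (-2816 - 14) - 18496 = -2830 - 18496 = -21326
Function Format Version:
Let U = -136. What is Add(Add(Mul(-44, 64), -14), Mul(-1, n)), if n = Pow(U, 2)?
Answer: -21326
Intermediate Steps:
n = 18496 (n = Pow(-136, 2) = 18496)
Add(Add(Mul(-44, 64), -14), Mul(-1, n)) = Add(Add(Mul(-44, 64), -14), Mul(-1, 18496)) = Add(Add(-2816, -14), -18496) = Add(-2830, -18496) = -21326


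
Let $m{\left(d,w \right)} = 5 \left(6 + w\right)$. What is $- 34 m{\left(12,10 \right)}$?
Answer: $-2720$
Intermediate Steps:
$m{\left(d,w \right)} = 30 + 5 w$
$- 34 m{\left(12,10 \right)} = - 34 \left(30 + 5 \cdot 10\right) = - 34 \left(30 + 50\right) = \left(-34\right) 80 = -2720$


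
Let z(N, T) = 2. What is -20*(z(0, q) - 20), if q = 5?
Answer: 360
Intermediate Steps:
-20*(z(0, q) - 20) = -20*(2 - 20) = -20*(-18) = 360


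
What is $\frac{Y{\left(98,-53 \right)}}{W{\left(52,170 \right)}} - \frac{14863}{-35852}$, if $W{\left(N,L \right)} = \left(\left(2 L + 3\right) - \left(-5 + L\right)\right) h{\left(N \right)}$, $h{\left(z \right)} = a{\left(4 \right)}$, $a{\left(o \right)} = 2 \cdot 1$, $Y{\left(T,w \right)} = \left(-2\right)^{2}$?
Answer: $\frac{1358659}{3190828} \approx 0.4258$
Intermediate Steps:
$Y{\left(T,w \right)} = 4$
$a{\left(o \right)} = 2$
$h{\left(z \right)} = 2$
$W{\left(N,L \right)} = 16 + 2 L$ ($W{\left(N,L \right)} = \left(\left(2 L + 3\right) - \left(-5 + L\right)\right) 2 = \left(\left(3 + 2 L\right) - \left(-5 + L\right)\right) 2 = \left(8 + L\right) 2 = 16 + 2 L$)
$\frac{Y{\left(98,-53 \right)}}{W{\left(52,170 \right)}} - \frac{14863}{-35852} = \frac{4}{16 + 2 \cdot 170} - \frac{14863}{-35852} = \frac{4}{16 + 340} - - \frac{14863}{35852} = \frac{4}{356} + \frac{14863}{35852} = 4 \cdot \frac{1}{356} + \frac{14863}{35852} = \frac{1}{89} + \frac{14863}{35852} = \frac{1358659}{3190828}$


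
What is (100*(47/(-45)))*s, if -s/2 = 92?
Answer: 172960/9 ≈ 19218.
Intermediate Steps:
s = -184 (s = -2*92 = -184)
(100*(47/(-45)))*s = (100*(47/(-45)))*(-184) = (100*(47*(-1/45)))*(-184) = (100*(-47/45))*(-184) = -940/9*(-184) = 172960/9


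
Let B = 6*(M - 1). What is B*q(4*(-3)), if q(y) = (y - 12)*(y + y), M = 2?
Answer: 3456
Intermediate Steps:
B = 6 (B = 6*(2 - 1) = 6*1 = 6)
q(y) = 2*y*(-12 + y) (q(y) = (-12 + y)*(2*y) = 2*y*(-12 + y))
B*q(4*(-3)) = 6*(2*(4*(-3))*(-12 + 4*(-3))) = 6*(2*(-12)*(-12 - 12)) = 6*(2*(-12)*(-24)) = 6*576 = 3456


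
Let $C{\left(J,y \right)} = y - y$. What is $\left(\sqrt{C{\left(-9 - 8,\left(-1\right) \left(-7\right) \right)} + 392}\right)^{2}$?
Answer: $392$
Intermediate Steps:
$C{\left(J,y \right)} = 0$
$\left(\sqrt{C{\left(-9 - 8,\left(-1\right) \left(-7\right) \right)} + 392}\right)^{2} = \left(\sqrt{0 + 392}\right)^{2} = \left(\sqrt{392}\right)^{2} = \left(14 \sqrt{2}\right)^{2} = 392$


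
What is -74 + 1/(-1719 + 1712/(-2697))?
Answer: -343203967/4637855 ≈ -74.001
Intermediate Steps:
-74 + 1/(-1719 + 1712/(-2697)) = -74 + 1/(-1719 + 1712*(-1/2697)) = -74 + 1/(-1719 - 1712/2697) = -74 + 1/(-4637855/2697) = -74 - 2697/4637855 = -343203967/4637855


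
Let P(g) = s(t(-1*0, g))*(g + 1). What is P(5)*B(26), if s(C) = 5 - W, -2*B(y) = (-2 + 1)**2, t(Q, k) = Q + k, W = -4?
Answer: -27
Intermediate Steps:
B(y) = -1/2 (B(y) = -(-2 + 1)**2/2 = -1/2*(-1)**2 = -1/2*1 = -1/2)
s(C) = 9 (s(C) = 5 - 1*(-4) = 5 + 4 = 9)
P(g) = 9 + 9*g (P(g) = 9*(g + 1) = 9*(1 + g) = 9 + 9*g)
P(5)*B(26) = (9 + 9*5)*(-1/2) = (9 + 45)*(-1/2) = 54*(-1/2) = -27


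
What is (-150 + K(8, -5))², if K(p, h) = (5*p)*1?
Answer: 12100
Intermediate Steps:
K(p, h) = 5*p
(-150 + K(8, -5))² = (-150 + 5*8)² = (-150 + 40)² = (-110)² = 12100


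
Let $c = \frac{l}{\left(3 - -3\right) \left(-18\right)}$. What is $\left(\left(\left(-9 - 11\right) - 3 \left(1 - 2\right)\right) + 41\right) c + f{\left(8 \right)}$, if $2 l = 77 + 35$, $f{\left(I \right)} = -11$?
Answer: $- \frac{211}{9} \approx -23.444$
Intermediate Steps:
$l = 56$ ($l = \frac{77 + 35}{2} = \frac{1}{2} \cdot 112 = 56$)
$c = - \frac{14}{27}$ ($c = \frac{56}{\left(3 - -3\right) \left(-18\right)} = \frac{56}{\left(3 + 3\right) \left(-18\right)} = \frac{56}{6 \left(-18\right)} = \frac{56}{-108} = 56 \left(- \frac{1}{108}\right) = - \frac{14}{27} \approx -0.51852$)
$\left(\left(\left(-9 - 11\right) - 3 \left(1 - 2\right)\right) + 41\right) c + f{\left(8 \right)} = \left(\left(\left(-9 - 11\right) - 3 \left(1 - 2\right)\right) + 41\right) \left(- \frac{14}{27}\right) - 11 = \left(\left(\left(-9 - 11\right) - -3\right) + 41\right) \left(- \frac{14}{27}\right) - 11 = \left(\left(-20 + 3\right) + 41\right) \left(- \frac{14}{27}\right) - 11 = \left(-17 + 41\right) \left(- \frac{14}{27}\right) - 11 = 24 \left(- \frac{14}{27}\right) - 11 = - \frac{112}{9} - 11 = - \frac{211}{9}$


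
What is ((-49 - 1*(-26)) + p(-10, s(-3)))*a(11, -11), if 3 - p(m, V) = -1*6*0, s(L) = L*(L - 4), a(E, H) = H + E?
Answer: 0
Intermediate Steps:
a(E, H) = E + H
s(L) = L*(-4 + L)
p(m, V) = 3 (p(m, V) = 3 - (-1*6)*0 = 3 - (-6)*0 = 3 - 1*0 = 3 + 0 = 3)
((-49 - 1*(-26)) + p(-10, s(-3)))*a(11, -11) = ((-49 - 1*(-26)) + 3)*(11 - 11) = ((-49 + 26) + 3)*0 = (-23 + 3)*0 = -20*0 = 0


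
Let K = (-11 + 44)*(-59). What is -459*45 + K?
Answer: -22602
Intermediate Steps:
K = -1947 (K = 33*(-59) = -1947)
-459*45 + K = -459*45 - 1947 = -20655 - 1947 = -22602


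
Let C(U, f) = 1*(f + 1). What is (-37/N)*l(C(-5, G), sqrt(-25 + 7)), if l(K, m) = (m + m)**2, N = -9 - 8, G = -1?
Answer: -2664/17 ≈ -156.71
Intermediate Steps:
C(U, f) = 1 + f (C(U, f) = 1*(1 + f) = 1 + f)
N = -17
l(K, m) = 4*m**2 (l(K, m) = (2*m)**2 = 4*m**2)
(-37/N)*l(C(-5, G), sqrt(-25 + 7)) = (-37/(-17))*(4*(sqrt(-25 + 7))**2) = (-37*(-1/17))*(4*(sqrt(-18))**2) = 37*(4*(3*I*sqrt(2))**2)/17 = 37*(4*(-18))/17 = (37/17)*(-72) = -2664/17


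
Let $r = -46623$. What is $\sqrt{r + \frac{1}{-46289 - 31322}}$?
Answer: $\frac{i \sqrt{280832116984594}}{77611} \approx 215.92 i$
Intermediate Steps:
$\sqrt{r + \frac{1}{-46289 - 31322}} = \sqrt{-46623 + \frac{1}{-46289 - 31322}} = \sqrt{-46623 + \frac{1}{-77611}} = \sqrt{-46623 - \frac{1}{77611}} = \sqrt{- \frac{3618457654}{77611}} = \frac{i \sqrt{280832116984594}}{77611}$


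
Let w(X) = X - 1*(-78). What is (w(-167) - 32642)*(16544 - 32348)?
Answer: 517280724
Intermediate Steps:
w(X) = 78 + X (w(X) = X + 78 = 78 + X)
(w(-167) - 32642)*(16544 - 32348) = ((78 - 167) - 32642)*(16544 - 32348) = (-89 - 32642)*(-15804) = -32731*(-15804) = 517280724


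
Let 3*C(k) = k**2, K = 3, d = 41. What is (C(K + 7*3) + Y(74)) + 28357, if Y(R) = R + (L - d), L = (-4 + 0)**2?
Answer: 28598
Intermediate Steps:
L = 16 (L = (-4)**2 = 16)
Y(R) = -25 + R (Y(R) = R + (16 - 1*41) = R + (16 - 41) = R - 25 = -25 + R)
C(k) = k**2/3
(C(K + 7*3) + Y(74)) + 28357 = ((3 + 7*3)**2/3 + (-25 + 74)) + 28357 = ((3 + 21)**2/3 + 49) + 28357 = ((1/3)*24**2 + 49) + 28357 = ((1/3)*576 + 49) + 28357 = (192 + 49) + 28357 = 241 + 28357 = 28598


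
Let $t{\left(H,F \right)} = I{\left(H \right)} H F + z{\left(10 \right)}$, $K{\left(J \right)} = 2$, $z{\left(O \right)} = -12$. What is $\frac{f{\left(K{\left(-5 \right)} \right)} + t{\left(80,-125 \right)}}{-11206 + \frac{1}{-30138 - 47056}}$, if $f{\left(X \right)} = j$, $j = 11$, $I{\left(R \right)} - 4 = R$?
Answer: $\frac{64843037194}{865035965} \approx 74.96$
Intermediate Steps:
$I{\left(R \right)} = 4 + R$
$t{\left(H,F \right)} = -12 + F H \left(4 + H\right)$ ($t{\left(H,F \right)} = \left(4 + H\right) H F - 12 = H \left(4 + H\right) F - 12 = F H \left(4 + H\right) - 12 = -12 + F H \left(4 + H\right)$)
$f{\left(X \right)} = 11$
$\frac{f{\left(K{\left(-5 \right)} \right)} + t{\left(80,-125 \right)}}{-11206 + \frac{1}{-30138 - 47056}} = \frac{11 - \left(12 + 10000 \left(4 + 80\right)\right)}{-11206 + \frac{1}{-30138 - 47056}} = \frac{11 - \left(12 + 10000 \cdot 84\right)}{-11206 + \frac{1}{-77194}} = \frac{11 - 840012}{-11206 - \frac{1}{77194}} = \frac{11 - 840012}{- \frac{865035965}{77194}} = \left(-840001\right) \left(- \frac{77194}{865035965}\right) = \frac{64843037194}{865035965}$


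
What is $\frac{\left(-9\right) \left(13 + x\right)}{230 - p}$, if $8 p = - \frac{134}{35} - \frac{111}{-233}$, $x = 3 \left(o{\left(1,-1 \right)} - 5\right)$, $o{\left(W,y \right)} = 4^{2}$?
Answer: $- \frac{27009360}{15032537} \approx -1.7967$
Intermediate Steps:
$o{\left(W,y \right)} = 16$
$x = 33$ ($x = 3 \left(16 - 5\right) = 3 \cdot 11 = 33$)
$p = - \frac{27337}{65240}$ ($p = \frac{- \frac{134}{35} - \frac{111}{-233}}{8} = \frac{\left(-134\right) \frac{1}{35} - - \frac{111}{233}}{8} = \frac{- \frac{134}{35} + \frac{111}{233}}{8} = \frac{1}{8} \left(- \frac{27337}{8155}\right) = - \frac{27337}{65240} \approx -0.41902$)
$\frac{\left(-9\right) \left(13 + x\right)}{230 - p} = \frac{\left(-9\right) \left(13 + 33\right)}{230 - - \frac{27337}{65240}} = \frac{\left(-9\right) 46}{230 + \frac{27337}{65240}} = - \frac{414}{\frac{15032537}{65240}} = \left(-414\right) \frac{65240}{15032537} = - \frac{27009360}{15032537}$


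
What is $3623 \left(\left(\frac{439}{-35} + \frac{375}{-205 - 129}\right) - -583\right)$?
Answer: $\frac{24112945337}{11690} \approx 2.0627 \cdot 10^{6}$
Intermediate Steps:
$3623 \left(\left(\frac{439}{-35} + \frac{375}{-205 - 129}\right) - -583\right) = 3623 \left(\left(439 \left(- \frac{1}{35}\right) + \frac{375}{-205 - 129}\right) + 583\right) = 3623 \left(\left(- \frac{439}{35} + \frac{375}{-334}\right) + 583\right) = 3623 \left(\left(- \frac{439}{35} + 375 \left(- \frac{1}{334}\right)\right) + 583\right) = 3623 \left(\left(- \frac{439}{35} - \frac{375}{334}\right) + 583\right) = 3623 \left(- \frac{159751}{11690} + 583\right) = 3623 \cdot \frac{6655519}{11690} = \frac{24112945337}{11690}$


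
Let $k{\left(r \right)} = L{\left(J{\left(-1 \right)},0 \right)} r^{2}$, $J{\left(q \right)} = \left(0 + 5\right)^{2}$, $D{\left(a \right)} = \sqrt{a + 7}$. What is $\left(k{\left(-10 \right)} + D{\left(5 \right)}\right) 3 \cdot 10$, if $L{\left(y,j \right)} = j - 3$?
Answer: $-9000 + 60 \sqrt{3} \approx -8896.1$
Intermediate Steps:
$D{\left(a \right)} = \sqrt{7 + a}$
$J{\left(q \right)} = 25$ ($J{\left(q \right)} = 5^{2} = 25$)
$L{\left(y,j \right)} = -3 + j$
$k{\left(r \right)} = - 3 r^{2}$ ($k{\left(r \right)} = \left(-3 + 0\right) r^{2} = - 3 r^{2}$)
$\left(k{\left(-10 \right)} + D{\left(5 \right)}\right) 3 \cdot 10 = \left(- 3 \left(-10\right)^{2} + \sqrt{7 + 5}\right) 3 \cdot 10 = \left(\left(-3\right) 100 + \sqrt{12}\right) 30 = \left(-300 + 2 \sqrt{3}\right) 30 = -9000 + 60 \sqrt{3}$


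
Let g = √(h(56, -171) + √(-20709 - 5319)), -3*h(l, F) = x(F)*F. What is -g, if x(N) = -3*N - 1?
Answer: -√(29184 + 6*I*√723) ≈ -170.83 - 0.47219*I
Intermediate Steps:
x(N) = -1 - 3*N
h(l, F) = -F*(-1 - 3*F)/3 (h(l, F) = -(-1 - 3*F)*F/3 = -F*(-1 - 3*F)/3)
g = √(29184 + 6*I*√723) (g = √(-171*(⅓ - 171) + √(-20709 - 5319)) = √(-171*(-512/3) + √(-26028)) = √(29184 + 6*I*√723) ≈ 170.83 + 0.4722*I)
-g = -√(29184 + 6*I*√723)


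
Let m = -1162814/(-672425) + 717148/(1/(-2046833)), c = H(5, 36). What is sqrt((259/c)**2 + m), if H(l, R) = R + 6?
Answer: I*sqrt(955743597139471327523687)/806910 ≈ 1.2116e+6*I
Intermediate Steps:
H(l, R) = 6 + R
c = 42 (c = 6 + 36 = 42)
m = -987040683145405886/672425 (m = -1162814*(-1/672425) + 717148/(-1/2046833) = 1162814/672425 + 717148*(-2046833) = 1162814/672425 - 1467882192284 = -987040683145405886/672425 ≈ -1.4679e+12)
sqrt((259/c)**2 + m) = sqrt((259/42)**2 - 987040683145405886/672425) = sqrt((259*(1/42))**2 - 987040683145405886/672425) = sqrt((37/6)**2 - 987040683145405886/672425) = sqrt(1369/36 - 987040683145405886/672425) = sqrt(-35533464592314062071/24207300) = I*sqrt(955743597139471327523687)/806910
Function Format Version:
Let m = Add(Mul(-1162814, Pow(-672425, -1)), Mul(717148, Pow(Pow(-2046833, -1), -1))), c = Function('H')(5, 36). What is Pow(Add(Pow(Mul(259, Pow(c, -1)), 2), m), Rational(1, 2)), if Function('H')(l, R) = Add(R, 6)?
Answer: Mul(Rational(1, 806910), I, Pow(955743597139471327523687, Rational(1, 2))) ≈ Mul(1.2116e+6, I)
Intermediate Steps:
Function('H')(l, R) = Add(6, R)
c = 42 (c = Add(6, 36) = 42)
m = Rational(-987040683145405886, 672425) (m = Add(Mul(-1162814, Rational(-1, 672425)), Mul(717148, Pow(Rational(-1, 2046833), -1))) = Add(Rational(1162814, 672425), Mul(717148, -2046833)) = Add(Rational(1162814, 672425), -1467882192284) = Rational(-987040683145405886, 672425) ≈ -1.4679e+12)
Pow(Add(Pow(Mul(259, Pow(c, -1)), 2), m), Rational(1, 2)) = Pow(Add(Pow(Mul(259, Pow(42, -1)), 2), Rational(-987040683145405886, 672425)), Rational(1, 2)) = Pow(Add(Pow(Mul(259, Rational(1, 42)), 2), Rational(-987040683145405886, 672425)), Rational(1, 2)) = Pow(Add(Pow(Rational(37, 6), 2), Rational(-987040683145405886, 672425)), Rational(1, 2)) = Pow(Add(Rational(1369, 36), Rational(-987040683145405886, 672425)), Rational(1, 2)) = Pow(Rational(-35533464592314062071, 24207300), Rational(1, 2)) = Mul(Rational(1, 806910), I, Pow(955743597139471327523687, Rational(1, 2)))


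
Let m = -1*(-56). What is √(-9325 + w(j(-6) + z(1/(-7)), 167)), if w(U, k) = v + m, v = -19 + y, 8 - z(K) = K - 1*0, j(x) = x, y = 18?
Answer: 3*I*√1030 ≈ 96.281*I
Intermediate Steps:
m = 56
z(K) = 8 - K (z(K) = 8 - (K - 1*0) = 8 - (K + 0) = 8 - K)
v = -1 (v = -19 + 18 = -1)
w(U, k) = 55 (w(U, k) = -1 + 56 = 55)
√(-9325 + w(j(-6) + z(1/(-7)), 167)) = √(-9325 + 55) = √(-9270) = 3*I*√1030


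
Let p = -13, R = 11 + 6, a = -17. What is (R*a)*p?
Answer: 3757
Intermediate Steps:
R = 17
(R*a)*p = (17*(-17))*(-13) = -289*(-13) = 3757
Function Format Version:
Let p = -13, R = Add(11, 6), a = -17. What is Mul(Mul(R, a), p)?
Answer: 3757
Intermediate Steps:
R = 17
Mul(Mul(R, a), p) = Mul(Mul(17, -17), -13) = Mul(-289, -13) = 3757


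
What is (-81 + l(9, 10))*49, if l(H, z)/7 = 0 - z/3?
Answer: -15337/3 ≈ -5112.3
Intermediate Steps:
l(H, z) = -7*z/3 (l(H, z) = 7*(0 - z/3) = 7*(-z/3) = -7*z/3)
(-81 + l(9, 10))*49 = (-81 - 7/3*10)*49 = (-81 - 70/3)*49 = -313/3*49 = -15337/3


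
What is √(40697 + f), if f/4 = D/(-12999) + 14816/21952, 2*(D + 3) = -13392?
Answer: √37444381289063/30331 ≈ 201.75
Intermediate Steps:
D = -6699 (D = -3 + (½)*(-13392) = -3 - 6696 = -6699)
f = 1010862/212317 (f = 4*(-6699/(-12999) + 14816/21952) = 4*(-6699*(-1/12999) + 14816*(1/21952)) = 4*(319/619 + 463/686) = 4*(505431/424634) = 1010862/212317 ≈ 4.7611)
√(40697 + f) = √(40697 + 1010862/212317) = √(8641675811/212317) = √37444381289063/30331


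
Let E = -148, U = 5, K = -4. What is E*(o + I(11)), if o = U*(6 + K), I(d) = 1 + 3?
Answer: -2072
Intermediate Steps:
I(d) = 4
o = 10 (o = 5*(6 - 4) = 5*2 = 10)
E*(o + I(11)) = -148*(10 + 4) = -148*14 = -2072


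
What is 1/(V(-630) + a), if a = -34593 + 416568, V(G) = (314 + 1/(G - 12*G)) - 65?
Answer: 6930/2648812321 ≈ 2.6163e-6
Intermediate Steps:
V(G) = 249 - 1/(11*G) (V(G) = (314 + 1/(-11*G)) - 65 = (314 - 1/(11*G)) - 65 = 249 - 1/(11*G))
a = 381975
1/(V(-630) + a) = 1/((249 - 1/11/(-630)) + 381975) = 1/((249 - 1/11*(-1/630)) + 381975) = 1/((249 + 1/6930) + 381975) = 1/(1725571/6930 + 381975) = 1/(2648812321/6930) = 6930/2648812321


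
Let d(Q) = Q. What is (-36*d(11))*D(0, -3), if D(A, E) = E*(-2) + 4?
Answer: -3960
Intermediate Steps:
D(A, E) = 4 - 2*E (D(A, E) = -2*E + 4 = 4 - 2*E)
(-36*d(11))*D(0, -3) = (-36*11)*(4 - 2*(-3)) = -396*(4 + 6) = -396*10 = -3960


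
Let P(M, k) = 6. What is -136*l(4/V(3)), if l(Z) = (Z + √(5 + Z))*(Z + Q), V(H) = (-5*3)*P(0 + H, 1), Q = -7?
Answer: -86224/2025 + 43112*√1115/675 ≈ 2090.1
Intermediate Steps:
V(H) = -90 (V(H) = -5*3*6 = -15*6 = -90)
l(Z) = (-7 + Z)*(Z + √(5 + Z)) (l(Z) = (Z + √(5 + Z))*(Z - 7) = (Z + √(5 + Z))*(-7 + Z) = (-7 + Z)*(Z + √(5 + Z)))
-136*l(4/V(3)) = -136*((4/(-90))² - 28/(-90) - 7*√(5 + 4/(-90)) + (4/(-90))*√(5 + 4/(-90))) = -136*((4*(-1/90))² - 28*(-1)/90 - 7*√(5 + 4*(-1/90)) + (4*(-1/90))*√(5 + 4*(-1/90))) = -136*((-2/45)² - 7*(-2/45) - 7*√(5 - 2/45) - 2*√(5 - 2/45)/45) = -136*(4/2025 + 14/45 - 7*√1115/15 - 2*√1115/675) = -136*(634/2025 - 317*√1115/675) = -86224/2025 + 43112*√1115/675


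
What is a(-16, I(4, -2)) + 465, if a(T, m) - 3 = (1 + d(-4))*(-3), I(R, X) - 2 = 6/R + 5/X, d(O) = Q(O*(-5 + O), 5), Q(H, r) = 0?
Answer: 465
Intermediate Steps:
d(O) = 0
I(R, X) = 2 + 5/X + 6/R (I(R, X) = 2 + (6/R + 5/X) = 2 + (5/X + 6/R) = 2 + 5/X + 6/R)
a(T, m) = 0 (a(T, m) = 3 + (1 + 0)*(-3) = 3 + 1*(-3) = 3 - 3 = 0)
a(-16, I(4, -2)) + 465 = 0 + 465 = 465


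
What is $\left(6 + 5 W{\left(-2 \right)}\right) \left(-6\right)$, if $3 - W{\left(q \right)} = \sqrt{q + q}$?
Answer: $-126 + 60 i \approx -126.0 + 60.0 i$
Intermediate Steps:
$W{\left(q \right)} = 3 - \sqrt{2} \sqrt{q}$ ($W{\left(q \right)} = 3 - \sqrt{q + q} = 3 - \sqrt{2 q} = 3 - \sqrt{2} \sqrt{q}$)
$\left(6 + 5 W{\left(-2 \right)}\right) \left(-6\right) = \left(6 + 5 \left(3 - \sqrt{2} \sqrt{-2}\right)\right) \left(-6\right) = \left(6 + 5 \left(3 - \sqrt{2} i \sqrt{2}\right)\right) \left(-6\right) = \left(6 + 5 \left(3 - 2 i\right)\right) \left(-6\right) = \left(6 + \left(15 - 10 i\right)\right) \left(-6\right) = \left(21 - 10 i\right) \left(-6\right) = -126 + 60 i$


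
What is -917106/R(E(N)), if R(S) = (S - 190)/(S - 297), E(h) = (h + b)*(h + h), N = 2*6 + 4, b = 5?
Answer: -171957375/241 ≈ -7.1352e+5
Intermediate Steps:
N = 16 (N = 12 + 4 = 16)
E(h) = 2*h*(5 + h) (E(h) = (h + 5)*(h + h) = (5 + h)*(2*h) = 2*h*(5 + h))
R(S) = (-190 + S)/(-297 + S)
-917106/R(E(N)) = -917106*(-297 + 2*16*(5 + 16))/(-190 + 2*16*(5 + 16)) = -917106*(-297 + 2*16*21)/(-190 + 2*16*21) = -917106*(-297 + 672)/(-190 + 672) = -917106/(482/375) = -917106/((1/375)*482) = -917106/482/375 = -917106*375/482 = -171957375/241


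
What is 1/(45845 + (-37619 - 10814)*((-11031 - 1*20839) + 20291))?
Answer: 1/560851552 ≈ 1.7830e-9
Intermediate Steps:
1/(45845 + (-37619 - 10814)*((-11031 - 1*20839) + 20291)) = 1/(45845 - 48433*((-11031 - 20839) + 20291)) = 1/(45845 - 48433*(-31870 + 20291)) = 1/(45845 - 48433*(-11579)) = 1/(45845 + 560805707) = 1/560851552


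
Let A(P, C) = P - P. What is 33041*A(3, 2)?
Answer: 0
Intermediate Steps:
A(P, C) = 0
33041*A(3, 2) = 33041*0 = 0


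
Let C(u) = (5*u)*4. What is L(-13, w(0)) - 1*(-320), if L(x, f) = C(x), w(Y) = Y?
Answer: 60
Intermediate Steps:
C(u) = 20*u
L(x, f) = 20*x
L(-13, w(0)) - 1*(-320) = 20*(-13) - 1*(-320) = -260 + 320 = 60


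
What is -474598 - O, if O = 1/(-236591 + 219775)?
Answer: -7980839967/16816 ≈ -4.7460e+5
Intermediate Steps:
O = -1/16816 (O = 1/(-16816) = -1/16816 ≈ -5.9467e-5)
-474598 - O = -474598 - 1*(-1/16816) = -474598 + 1/16816 = -7980839967/16816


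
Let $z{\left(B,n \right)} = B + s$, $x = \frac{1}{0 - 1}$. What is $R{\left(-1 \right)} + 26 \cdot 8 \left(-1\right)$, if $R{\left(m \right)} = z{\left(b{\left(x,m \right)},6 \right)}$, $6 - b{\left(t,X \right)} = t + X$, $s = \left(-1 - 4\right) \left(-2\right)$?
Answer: $-190$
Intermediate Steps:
$s = 10$ ($s = \left(-5\right) \left(-2\right) = 10$)
$x = -1$ ($x = \frac{1}{-1} = -1$)
$b{\left(t,X \right)} = 6 - X - t$ ($b{\left(t,X \right)} = 6 - \left(t + X\right) = 6 - \left(X + t\right) = 6 - X - t$)
$z{\left(B,n \right)} = 10 + B$ ($z{\left(B,n \right)} = B + 10 = 10 + B$)
$R{\left(m \right)} = 17 - m$ ($R{\left(m \right)} = 10 - \left(-7 + m\right) = 17 - m$)
$R{\left(-1 \right)} + 26 \cdot 8 \left(-1\right) = \left(17 - -1\right) + 26 \cdot 8 \left(-1\right) = \left(17 + 1\right) + 26 \left(-8\right) = 18 - 208 = -190$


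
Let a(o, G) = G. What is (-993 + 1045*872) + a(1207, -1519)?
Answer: 908728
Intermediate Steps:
(-993 + 1045*872) + a(1207, -1519) = (-993 + 1045*872) - 1519 = (-993 + 911240) - 1519 = 910247 - 1519 = 908728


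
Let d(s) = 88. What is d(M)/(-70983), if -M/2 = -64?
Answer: -8/6453 ≈ -0.0012397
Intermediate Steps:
M = 128 (M = -2*(-64) = 128)
d(M)/(-70983) = 88/(-70983) = 88*(-1/70983) = -8/6453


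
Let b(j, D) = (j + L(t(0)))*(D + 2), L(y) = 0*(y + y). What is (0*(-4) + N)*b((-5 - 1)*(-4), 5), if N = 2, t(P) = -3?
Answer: 336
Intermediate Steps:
L(y) = 0 (L(y) = 0*(2*y) = 0)
b(j, D) = j*(2 + D) (b(j, D) = (j + 0)*(D + 2) = j*(2 + D))
(0*(-4) + N)*b((-5 - 1)*(-4), 5) = (0*(-4) + 2)*(((-5 - 1)*(-4))*(2 + 5)) = (0 + 2)*(-6*(-4)*7) = 2*(24*7) = 2*168 = 336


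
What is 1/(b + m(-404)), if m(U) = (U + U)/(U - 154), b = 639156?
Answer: 279/178324928 ≈ 1.5646e-6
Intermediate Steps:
m(U) = 2*U/(-154 + U) (m(U) = (2*U)/(-154 + U) = 2*U/(-154 + U))
1/(b + m(-404)) = 1/(639156 + 2*(-404)/(-154 - 404)) = 1/(639156 + 2*(-404)/(-558)) = 1/(639156 + 2*(-404)*(-1/558)) = 1/(639156 + 404/279) = 1/(178324928/279) = 279/178324928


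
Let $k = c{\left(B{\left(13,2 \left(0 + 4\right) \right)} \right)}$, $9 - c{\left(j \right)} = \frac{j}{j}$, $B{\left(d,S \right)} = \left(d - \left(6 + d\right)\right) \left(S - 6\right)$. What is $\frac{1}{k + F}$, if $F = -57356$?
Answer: $- \frac{1}{57348} \approx -1.7437 \cdot 10^{-5}$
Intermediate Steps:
$B{\left(d,S \right)} = 36 - 6 S$ ($B{\left(d,S \right)} = - 6 \left(-6 + S\right) = 36 - 6 S$)
$c{\left(j \right)} = 8$ ($c{\left(j \right)} = 9 - \frac{j}{j} = 9 - 1 = 8$)
$k = 8$
$\frac{1}{k + F} = \frac{1}{8 - 57356} = \frac{1}{-57348} = - \frac{1}{57348}$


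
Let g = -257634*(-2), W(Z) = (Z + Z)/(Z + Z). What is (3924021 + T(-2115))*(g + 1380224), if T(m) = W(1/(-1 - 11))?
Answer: 7437952308824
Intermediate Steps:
W(Z) = 1 (W(Z) = (2*Z)/((2*Z)) = (2*Z)*(1/(2*Z)) = 1)
T(m) = 1
g = 515268
(3924021 + T(-2115))*(g + 1380224) = (3924021 + 1)*(515268 + 1380224) = 3924022*1895492 = 7437952308824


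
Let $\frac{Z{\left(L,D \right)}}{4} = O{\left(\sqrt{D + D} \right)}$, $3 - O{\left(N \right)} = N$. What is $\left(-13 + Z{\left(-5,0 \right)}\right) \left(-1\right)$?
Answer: $1$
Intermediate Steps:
$O{\left(N \right)} = 3 - N$
$Z{\left(L,D \right)} = 12 - 4 \sqrt{2} \sqrt{D}$ ($Z{\left(L,D \right)} = 4 \left(3 - \sqrt{D + D}\right) = 4 \left(3 - \sqrt{2 D}\right) = 4 \left(3 - \sqrt{2} \sqrt{D}\right) = 12 - 4 \sqrt{2} \sqrt{D}$)
$\left(-13 + Z{\left(-5,0 \right)}\right) \left(-1\right) = \left(-13 + \left(12 - 4 \sqrt{2} \sqrt{0}\right)\right) \left(-1\right) = \left(-13 + \left(12 - 4 \sqrt{2} \cdot 0\right)\right) \left(-1\right) = \left(-13 + \left(12 + 0\right)\right) \left(-1\right) = \left(-13 + 12\right) \left(-1\right) = \left(-1\right) \left(-1\right) = 1$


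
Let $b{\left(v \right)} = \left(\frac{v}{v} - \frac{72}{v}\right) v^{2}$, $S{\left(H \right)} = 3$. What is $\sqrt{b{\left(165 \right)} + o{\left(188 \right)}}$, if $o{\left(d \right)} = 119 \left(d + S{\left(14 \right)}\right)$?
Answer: $\sqrt{38074} \approx 195.13$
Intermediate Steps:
$o{\left(d \right)} = 357 + 119 d$ ($o{\left(d \right)} = 119 \left(d + 3\right) = 119 \left(3 + d\right) = 357 + 119 d$)
$b{\left(v \right)} = v^{2} \left(1 - \frac{72}{v}\right)$ ($b{\left(v \right)} = \left(1 - \frac{72}{v}\right) v^{2} = v^{2} \left(1 - \frac{72}{v}\right)$)
$\sqrt{b{\left(165 \right)} + o{\left(188 \right)}} = \sqrt{165 \left(-72 + 165\right) + \left(357 + 119 \cdot 188\right)} = \sqrt{165 \cdot 93 + \left(357 + 22372\right)} = \sqrt{15345 + 22729} = \sqrt{38074}$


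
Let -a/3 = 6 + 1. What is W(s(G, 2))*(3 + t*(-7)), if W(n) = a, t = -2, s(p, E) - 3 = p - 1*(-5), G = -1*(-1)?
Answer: -357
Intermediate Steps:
G = 1
s(p, E) = 8 + p (s(p, E) = 3 + (p - 1*(-5)) = 3 + (p + 5) = 3 + (5 + p) = 8 + p)
a = -21 (a = -3*(6 + 1) = -3*7 = -21)
W(n) = -21
W(s(G, 2))*(3 + t*(-7)) = -21*(3 - 2*(-7)) = -21*(3 + 14) = -21*17 = -357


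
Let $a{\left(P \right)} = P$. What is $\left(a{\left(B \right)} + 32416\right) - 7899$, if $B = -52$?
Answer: $24465$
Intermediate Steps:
$\left(a{\left(B \right)} + 32416\right) - 7899 = \left(-52 + 32416\right) - 7899 = 32364 - 7899 = 24465$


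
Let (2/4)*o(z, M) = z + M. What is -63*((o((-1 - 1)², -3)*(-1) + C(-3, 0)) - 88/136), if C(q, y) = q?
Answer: 6048/17 ≈ 355.76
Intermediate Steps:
o(z, M) = 2*M + 2*z (o(z, M) = 2*(z + M) = 2*(M + z) = 2*M + 2*z)
-63*((o((-1 - 1)², -3)*(-1) + C(-3, 0)) - 88/136) = -63*(((2*(-3) + 2*(-1 - 1)²)*(-1) - 3) - 88/136) = -63*(((-6 + 2*(-2)²)*(-1) - 3) - 88*1/136) = -63*(((-6 + 2*4)*(-1) - 3) - 11/17) = -63*(((-6 + 8)*(-1) - 3) - 11/17) = -63*((2*(-1) - 3) - 11/17) = -63*((-2 - 3) - 11/17) = -63*(-5 - 11/17) = -63*(-96/17) = 6048/17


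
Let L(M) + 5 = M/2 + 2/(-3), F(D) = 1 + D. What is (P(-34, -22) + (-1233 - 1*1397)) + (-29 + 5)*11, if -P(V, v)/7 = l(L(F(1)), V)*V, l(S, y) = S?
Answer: -12014/3 ≈ -4004.7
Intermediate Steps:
L(M) = -17/3 + M/2 (L(M) = -5 + (M/2 + 2/(-3)) = -5 + (M*(½) + 2*(-⅓)) = -5 + (M/2 - ⅔) = -5 + (-⅔ + M/2) = -17/3 + M/2)
P(V, v) = 98*V/3 (P(V, v) = -7*(-17/3 + (1 + 1)/2)*V = -7*(-17/3 + (½)*2)*V = -7*(-17/3 + 1)*V = -(-98)*V/3 = 98*V/3)
(P(-34, -22) + (-1233 - 1*1397)) + (-29 + 5)*11 = ((98/3)*(-34) + (-1233 - 1*1397)) + (-29 + 5)*11 = (-3332/3 + (-1233 - 1397)) - 24*11 = (-3332/3 - 2630) - 264 = -11222/3 - 264 = -12014/3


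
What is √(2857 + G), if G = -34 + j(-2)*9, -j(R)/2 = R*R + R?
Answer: √2787 ≈ 52.792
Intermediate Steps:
j(R) = -2*R - 2*R² (j(R) = -2*(R*R + R) = -2*(R² + R) = -2*(R + R²) = -2*R - 2*R²)
G = -70 (G = -34 - 2*(-2)*(1 - 2)*9 = -34 - 2*(-2)*(-1)*9 = -34 - 4*9 = -34 - 36 = -70)
√(2857 + G) = √(2857 - 70) = √2787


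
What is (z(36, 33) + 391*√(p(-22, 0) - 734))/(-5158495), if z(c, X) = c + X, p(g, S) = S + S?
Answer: -69/5158495 - 391*I*√734/5158495 ≈ -1.3376e-5 - 0.0020535*I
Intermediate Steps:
p(g, S) = 2*S
z(c, X) = X + c
(z(36, 33) + 391*√(p(-22, 0) - 734))/(-5158495) = ((33 + 36) + 391*√(2*0 - 734))/(-5158495) = (69 + 391*√(0 - 734))*(-1/5158495) = (69 + 391*√(-734))*(-1/5158495) = (69 + 391*(I*√734))*(-1/5158495) = (69 + 391*I*√734)*(-1/5158495) = -69/5158495 - 391*I*√734/5158495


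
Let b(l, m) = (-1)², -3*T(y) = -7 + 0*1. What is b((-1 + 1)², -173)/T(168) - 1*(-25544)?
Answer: 178811/7 ≈ 25544.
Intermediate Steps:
T(y) = 7/3 (T(y) = -(-7 + 0*1)/3 = -(-7 + 0)/3 = -⅓*(-7) = 7/3)
b(l, m) = 1
b((-1 + 1)², -173)/T(168) - 1*(-25544) = 1/(7/3) - 1*(-25544) = 1*(3/7) + 25544 = 3/7 + 25544 = 178811/7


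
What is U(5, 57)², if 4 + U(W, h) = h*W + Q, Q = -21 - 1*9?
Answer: 63001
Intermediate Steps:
Q = -30 (Q = -21 - 9 = -30)
U(W, h) = -34 + W*h (U(W, h) = -4 + (h*W - 30) = -4 + (W*h - 30) = -4 + (-30 + W*h) = -34 + W*h)
U(5, 57)² = (-34 + 5*57)² = (-34 + 285)² = 251² = 63001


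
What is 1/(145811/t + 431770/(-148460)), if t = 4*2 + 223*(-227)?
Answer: -751400598/4350027607 ≈ -0.17273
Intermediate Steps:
t = -50613 (t = 8 - 50621 = -50613)
1/(145811/t + 431770/(-148460)) = 1/(145811/(-50613) + 431770/(-148460)) = 1/(145811*(-1/50613) + 431770*(-1/148460)) = 1/(-145811/50613 - 43177/14846) = 1/(-4350027607/751400598) = -751400598/4350027607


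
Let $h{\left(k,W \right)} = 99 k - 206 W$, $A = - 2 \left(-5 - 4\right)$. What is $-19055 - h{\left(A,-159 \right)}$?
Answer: $-53591$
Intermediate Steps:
$A = 18$ ($A = \left(-2\right) \left(-9\right) = 18$)
$h{\left(k,W \right)} = - 206 W + 99 k$
$-19055 - h{\left(A,-159 \right)} = -19055 - \left(\left(-206\right) \left(-159\right) + 99 \cdot 18\right) = -19055 - \left(32754 + 1782\right) = -19055 - 34536 = -53591$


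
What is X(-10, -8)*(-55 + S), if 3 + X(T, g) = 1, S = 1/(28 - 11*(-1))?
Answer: 4288/39 ≈ 109.95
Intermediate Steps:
S = 1/39 (S = 1/(28 + 11) = 1/39 ≈ 0.025641)
X(T, g) = -2 (X(T, g) = -3 + 1 = -2)
X(-10, -8)*(-55 + S) = -2*(-55 + 1/39) = -2*(-2144/39) = 4288/39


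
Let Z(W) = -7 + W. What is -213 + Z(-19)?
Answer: -239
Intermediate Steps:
-213 + Z(-19) = -213 + (-7 - 19) = -213 - 26 = -239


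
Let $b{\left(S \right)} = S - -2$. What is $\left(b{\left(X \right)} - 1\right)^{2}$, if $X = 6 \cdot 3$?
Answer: $361$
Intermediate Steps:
$X = 18$
$b{\left(S \right)} = 2 + S$ ($b{\left(S \right)} = S + 2 = 2 + S$)
$\left(b{\left(X \right)} - 1\right)^{2} = \left(\left(2 + 18\right) - 1\right)^{2} = \left(20 - 1\right)^{2} = 19^{2} = 361$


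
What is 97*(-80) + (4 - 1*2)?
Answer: -7758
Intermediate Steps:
97*(-80) + (4 - 1*2) = -7760 + (4 - 2) = -7760 + 2 = -7758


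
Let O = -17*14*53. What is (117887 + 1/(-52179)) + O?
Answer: 5493039866/52179 ≈ 1.0527e+5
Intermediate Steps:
O = -12614 (O = -238*53 = -12614)
(117887 + 1/(-52179)) + O = (117887 + 1/(-52179)) - 12614 = (117887 - 1/52179) - 12614 = 6151225772/52179 - 12614 = 5493039866/52179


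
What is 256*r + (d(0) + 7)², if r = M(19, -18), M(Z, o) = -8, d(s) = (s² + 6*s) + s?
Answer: -1999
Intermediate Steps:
d(s) = s² + 7*s
r = -8
256*r + (d(0) + 7)² = 256*(-8) + (0*(7 + 0) + 7)² = -2048 + (0*7 + 7)² = -2048 + (0 + 7)² = -2048 + 7² = -2048 + 49 = -1999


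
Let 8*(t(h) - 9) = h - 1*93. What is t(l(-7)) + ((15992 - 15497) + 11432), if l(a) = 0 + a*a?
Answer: 23861/2 ≈ 11931.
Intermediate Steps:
l(a) = a² (l(a) = 0 + a² = a²)
t(h) = -21/8 + h/8 (t(h) = 9 + (h - 1*93)/8 = 9 + (h - 93)/8 = 9 + (-93 + h)/8 = 9 + (-93/8 + h/8) = -21/8 + h/8)
t(l(-7)) + ((15992 - 15497) + 11432) = (-21/8 + (⅛)*(-7)²) + ((15992 - 15497) + 11432) = (-21/8 + (⅛)*49) + (495 + 11432) = (-21/8 + 49/8) + 11927 = 7/2 + 11927 = 23861/2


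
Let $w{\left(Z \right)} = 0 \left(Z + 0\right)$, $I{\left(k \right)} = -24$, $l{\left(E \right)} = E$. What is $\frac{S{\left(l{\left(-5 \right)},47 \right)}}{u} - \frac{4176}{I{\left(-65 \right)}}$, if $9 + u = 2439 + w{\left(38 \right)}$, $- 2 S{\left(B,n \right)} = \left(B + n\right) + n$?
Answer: $\frac{845551}{4860} \approx 173.98$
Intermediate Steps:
$S{\left(B,n \right)} = - n - \frac{B}{2}$ ($S{\left(B,n \right)} = - \frac{\left(B + n\right) + n}{2} = - \frac{B + 2 n}{2} = - n - \frac{B}{2}$)
$w{\left(Z \right)} = 0$ ($w{\left(Z \right)} = 0 Z = 0$)
$u = 2430$ ($u = -9 + \left(2439 + 0\right) = -9 + 2439 = 2430$)
$\frac{S{\left(l{\left(-5 \right)},47 \right)}}{u} - \frac{4176}{I{\left(-65 \right)}} = \frac{\left(-1\right) 47 - - \frac{5}{2}}{2430} - \frac{4176}{-24} = \left(-47 + \frac{5}{2}\right) \frac{1}{2430} - -174 = \left(- \frac{89}{2}\right) \frac{1}{2430} + 174 = - \frac{89}{4860} + 174 = \frac{845551}{4860}$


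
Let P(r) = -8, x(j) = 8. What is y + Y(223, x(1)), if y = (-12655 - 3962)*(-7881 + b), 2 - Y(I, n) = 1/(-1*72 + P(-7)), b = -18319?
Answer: 34829232161/80 ≈ 4.3537e+8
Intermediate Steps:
Y(I, n) = 161/80 (Y(I, n) = 2 - 1/(-1*72 - 8) = 2 - 1/(-72 - 8) = 2 - 1/(-80) = 2 - 1*(-1/80) = 2 + 1/80 = 161/80)
y = 435365400 (y = (-12655 - 3962)*(-7881 - 18319) = -16617*(-26200) = 435365400)
y + Y(223, x(1)) = 435365400 + 161/80 = 34829232161/80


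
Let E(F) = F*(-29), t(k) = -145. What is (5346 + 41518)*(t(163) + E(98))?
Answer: -139982768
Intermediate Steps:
E(F) = -29*F
(5346 + 41518)*(t(163) + E(98)) = (5346 + 41518)*(-145 - 29*98) = 46864*(-145 - 2842) = 46864*(-2987) = -139982768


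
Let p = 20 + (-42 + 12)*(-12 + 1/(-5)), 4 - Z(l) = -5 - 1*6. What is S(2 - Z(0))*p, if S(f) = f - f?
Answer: 0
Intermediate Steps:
Z(l) = 15 (Z(l) = 4 - (-5 - 1*6) = 4 - (-5 - 6) = 4 - 1*(-11) = 4 + 11 = 15)
p = 386 (p = 20 - 30*(-12 - ⅕) = 20 - 30*(-61/5) = 20 + 366 = 386)
S(f) = 0
S(2 - Z(0))*p = 0*386 = 0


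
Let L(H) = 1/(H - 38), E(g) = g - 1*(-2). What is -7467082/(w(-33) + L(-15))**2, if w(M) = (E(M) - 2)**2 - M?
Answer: -2996433334/505155175 ≈ -5.9317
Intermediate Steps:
E(g) = 2 + g (E(g) = g + 2 = 2 + g)
w(M) = M**2 - M (w(M) = ((2 + M) - 2)**2 - M = M**2 - M)
L(H) = 1/(-38 + H)
-7467082/(w(-33) + L(-15))**2 = -7467082/(-33*(-1 - 33) + 1/(-38 - 15))**2 = -7467082/(-33*(-34) + 1/(-53))**2 = -7467082/(1122 - 1/53)**2 = -7467082/((59465/53)**2) = -7467082/3536086225/2809 = -7467082*2809/3536086225 = -2996433334/505155175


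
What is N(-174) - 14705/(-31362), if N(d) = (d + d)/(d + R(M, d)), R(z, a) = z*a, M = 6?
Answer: 165659/219534 ≈ 0.75459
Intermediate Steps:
R(z, a) = a*z
N(d) = 2/7 (N(d) = (d + d)/(d + d*6) = (2*d)/(d + 6*d) = (2*d)/((7*d)) = (2*d)*(1/(7*d)) = 2/7)
N(-174) - 14705/(-31362) = 2/7 - 14705/(-31362) = 2/7 - 14705*(-1/31362) = 2/7 + 14705/31362 = 165659/219534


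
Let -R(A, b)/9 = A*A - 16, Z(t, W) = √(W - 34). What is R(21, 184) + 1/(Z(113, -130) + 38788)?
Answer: (-7650*√41 + 148364099*I)/(2*(√41 - 19394*I)) ≈ -3825.0 - 8.8476e-9*I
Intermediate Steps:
Z(t, W) = √(-34 + W)
R(A, b) = 144 - 9*A² (R(A, b) = -9*(A*A - 16) = -9*(A² - 16) = -9*(-16 + A²) = 144 - 9*A²)
R(21, 184) + 1/(Z(113, -130) + 38788) = (144 - 9*21²) + 1/(√(-34 - 130) + 38788) = (144 - 9*441) + 1/(√(-164) + 38788) = (144 - 3969) + 1/(2*I*√41 + 38788) = -3825 + 1/(38788 + 2*I*√41)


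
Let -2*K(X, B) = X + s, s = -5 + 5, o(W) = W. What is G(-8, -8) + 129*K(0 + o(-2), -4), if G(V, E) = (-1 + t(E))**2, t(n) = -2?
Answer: 138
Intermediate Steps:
s = 0
G(V, E) = 9 (G(V, E) = (-1 - 2)**2 = (-3)**2 = 9)
K(X, B) = -X/2 (K(X, B) = -(X + 0)/2 = -X/2)
G(-8, -8) + 129*K(0 + o(-2), -4) = 9 + 129*(-(0 - 2)/2) = 9 + 129*(-1/2*(-2)) = 9 + 129*1 = 9 + 129 = 138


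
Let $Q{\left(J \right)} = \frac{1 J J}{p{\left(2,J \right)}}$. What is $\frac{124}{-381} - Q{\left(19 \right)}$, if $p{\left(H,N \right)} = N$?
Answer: $- \frac{7363}{381} \approx -19.325$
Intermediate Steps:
$Q{\left(J \right)} = J$ ($Q{\left(J \right)} = \frac{1 J J}{J} = \frac{J J}{J} = \frac{J^{2}}{J} = J$)
$\frac{124}{-381} - Q{\left(19 \right)} = \frac{124}{-381} - 19 = 124 \left(- \frac{1}{381}\right) - 19 = - \frac{124}{381} - 19 = - \frac{7363}{381}$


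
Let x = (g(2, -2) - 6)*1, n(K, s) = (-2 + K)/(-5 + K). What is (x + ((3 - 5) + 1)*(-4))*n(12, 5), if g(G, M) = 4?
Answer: 20/7 ≈ 2.8571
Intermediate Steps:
n(K, s) = (-2 + K)/(-5 + K)
x = -2 (x = (4 - 6)*1 = -2*1 = -2)
(x + ((3 - 5) + 1)*(-4))*n(12, 5) = (-2 + ((3 - 5) + 1)*(-4))*((-2 + 12)/(-5 + 12)) = (-2 + (-2 + 1)*(-4))*(10/7) = (-2 - 1*(-4))*((⅐)*10) = (-2 + 4)*(10/7) = 2*(10/7) = 20/7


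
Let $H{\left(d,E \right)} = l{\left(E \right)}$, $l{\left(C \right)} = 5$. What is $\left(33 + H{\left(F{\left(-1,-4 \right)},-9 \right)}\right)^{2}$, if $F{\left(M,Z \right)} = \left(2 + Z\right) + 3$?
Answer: $1444$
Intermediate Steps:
$F{\left(M,Z \right)} = 5 + Z$
$H{\left(d,E \right)} = 5$
$\left(33 + H{\left(F{\left(-1,-4 \right)},-9 \right)}\right)^{2} = \left(33 + 5\right)^{2} = 38^{2} = 1444$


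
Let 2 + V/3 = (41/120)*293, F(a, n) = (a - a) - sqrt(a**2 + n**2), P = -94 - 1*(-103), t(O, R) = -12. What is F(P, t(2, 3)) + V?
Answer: 11173/40 ≈ 279.33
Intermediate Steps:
P = 9 (P = -94 + 103 = 9)
F(a, n) = -sqrt(a**2 + n**2) (F(a, n) = 0 - sqrt(a**2 + n**2) = -sqrt(a**2 + n**2))
V = 11773/40 (V = -6 + 3*((41/120)*293) = -6 + 3*(12013/120) = -6 + 12013/40 = 11773/40 ≈ 294.33)
F(P, t(2, 3)) + V = -sqrt(9**2 + (-12)**2) + 11773/40 = -sqrt(81 + 144) + 11773/40 = -sqrt(225) + 11773/40 = -1*15 + 11773/40 = -15 + 11773/40 = 11173/40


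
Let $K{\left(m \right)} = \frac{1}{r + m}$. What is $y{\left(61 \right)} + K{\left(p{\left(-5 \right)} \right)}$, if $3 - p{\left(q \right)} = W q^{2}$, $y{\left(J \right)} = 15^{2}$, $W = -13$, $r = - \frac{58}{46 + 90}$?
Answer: $\frac{5011943}{22275} \approx 225.0$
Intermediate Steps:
$r = - \frac{29}{68}$ ($r = - \frac{58}{136} = \left(-58\right) \frac{1}{136} = - \frac{29}{68} \approx -0.42647$)
$y{\left(J \right)} = 225$
$p{\left(q \right)} = 3 + 13 q^{2}$ ($p{\left(q \right)} = 3 - - 13 q^{2} = 3 + 13 q^{2}$)
$K{\left(m \right)} = \frac{1}{- \frac{29}{68} + m}$
$y{\left(61 \right)} + K{\left(p{\left(-5 \right)} \right)} = 225 + \frac{68}{-29 + 68 \left(3 + 13 \left(-5\right)^{2}\right)} = 225 + \frac{68}{-29 + 68 \left(3 + 13 \cdot 25\right)} = 225 + \frac{68}{-29 + 68 \left(3 + 325\right)} = 225 + \frac{68}{-29 + 68 \cdot 328} = 225 + \frac{68}{-29 + 22304} = 225 + \frac{68}{22275} = \frac{5011943}{22275}$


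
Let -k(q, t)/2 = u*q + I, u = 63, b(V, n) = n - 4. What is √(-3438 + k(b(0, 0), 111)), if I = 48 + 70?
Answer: I*√3170 ≈ 56.303*I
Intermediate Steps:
b(V, n) = -4 + n
I = 118
k(q, t) = -236 - 126*q (k(q, t) = -2*(63*q + 118) = -2*(118 + 63*q) = -236 - 126*q)
√(-3438 + k(b(0, 0), 111)) = √(-3438 + (-236 - 126*(-4 + 0))) = √(-3438 + (-236 - 126*(-4))) = √(-3438 + (-236 + 504)) = √(-3438 + 268) = √(-3170) = I*√3170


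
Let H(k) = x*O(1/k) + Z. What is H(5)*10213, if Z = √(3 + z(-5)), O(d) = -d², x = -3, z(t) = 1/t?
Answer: 30639/25 + 10213*√70/5 ≈ 18315.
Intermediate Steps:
Z = √70/5 (Z = √(3 + 1/(-5)) = √(3 - ⅕) = √(14/5) = √70/5 ≈ 1.6733)
H(k) = 3/k² + √70/5 (H(k) = -(-3)*(1/k)² + √70/5 = -(-3)/k² + √70/5 = 3/k² + √70/5)
H(5)*10213 = (3/5² + √70/5)*10213 = (3*(1/25) + √70/5)*10213 = (3/25 + √70/5)*10213 = 30639/25 + 10213*√70/5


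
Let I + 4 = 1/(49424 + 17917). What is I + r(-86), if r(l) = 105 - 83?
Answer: 1212139/67341 ≈ 18.000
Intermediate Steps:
r(l) = 22
I = -269363/67341 (I = -4 + 1/(49424 + 17917) = -4 + 1/67341 = -269363/67341 ≈ -4.0000)
I + r(-86) = -269363/67341 + 22 = 1212139/67341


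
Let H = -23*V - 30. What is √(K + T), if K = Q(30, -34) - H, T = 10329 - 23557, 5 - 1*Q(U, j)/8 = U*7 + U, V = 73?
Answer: I*√13399 ≈ 115.75*I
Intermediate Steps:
H = -1709 (H = -23*73 - 30 = -1679 - 30 = -1709)
Q(U, j) = 40 - 64*U (Q(U, j) = 40 - 8*(U*7 + U) = 40 - 8*(7*U + U) = 40 - 64*U)
T = -13228
K = -171 (K = (40 - 64*30) - 1*(-1709) = (40 - 1920) + 1709 = -1880 + 1709 = -171)
√(K + T) = √(-171 - 13228) = √(-13399) = I*√13399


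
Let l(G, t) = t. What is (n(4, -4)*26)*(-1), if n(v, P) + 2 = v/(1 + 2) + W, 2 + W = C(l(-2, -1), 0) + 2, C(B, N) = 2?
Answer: -104/3 ≈ -34.667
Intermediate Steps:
W = 2 (W = -2 + (2 + 2) = -2 + 4 = 2)
n(v, P) = v/3 (n(v, P) = -2 + (v/(1 + 2) + 2) = -2 + (v/3 + 2) = -2 + (2 + v/3) = v/3)
(n(4, -4)*26)*(-1) = (((⅓)*4)*26)*(-1) = ((4/3)*26)*(-1) = (104/3)*(-1) = -104/3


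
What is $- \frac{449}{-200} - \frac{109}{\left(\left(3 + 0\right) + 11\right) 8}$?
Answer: $\frac{3561}{2800} \approx 1.2718$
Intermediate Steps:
$- \frac{449}{-200} - \frac{109}{\left(\left(3 + 0\right) + 11\right) 8} = \left(-449\right) \left(- \frac{1}{200}\right) - \frac{109}{\left(3 + 11\right) 8} = \frac{449}{200} - \frac{109}{14 \cdot 8} = \frac{449}{200} - \frac{109}{112} = \frac{3561}{2800}$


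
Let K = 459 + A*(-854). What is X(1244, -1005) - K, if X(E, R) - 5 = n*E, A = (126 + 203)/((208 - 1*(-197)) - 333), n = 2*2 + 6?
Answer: 571979/36 ≈ 15888.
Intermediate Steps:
n = 10 (n = 4 + 6 = 10)
A = 329/72 (A = 329/((208 + 197) - 333) = 329/(405 - 333) = 329/72 ≈ 4.5694)
X(E, R) = 5 + 10*E
K = -123959/36 (K = 459 + (329/72)*(-854) = 459 - 140483/36 = -123959/36 ≈ -3443.3)
X(1244, -1005) - K = (5 + 10*1244) - 1*(-123959/36) = (5 + 12440) + 123959/36 = 12445 + 123959/36 = 571979/36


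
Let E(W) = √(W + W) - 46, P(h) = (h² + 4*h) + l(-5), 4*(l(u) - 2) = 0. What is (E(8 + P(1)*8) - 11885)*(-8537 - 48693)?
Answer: 682811130 - 457840*√2 ≈ 6.8216e+8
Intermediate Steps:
l(u) = 2 (l(u) = 2 + (¼)*0 = 2 + 0 = 2)
P(h) = 2 + h² + 4*h (P(h) = (h² + 4*h) + 2 = 2 + h² + 4*h)
E(W) = -46 + √2*√W (E(W) = √(2*W) - 46 = √2*√W - 46 = -46 + √2*√W)
(E(8 + P(1)*8) - 11885)*(-8537 - 48693) = ((-46 + √2*√(8 + (2 + 1² + 4*1)*8)) - 11885)*(-8537 - 48693) = ((-46 + √2*√(8 + (2 + 1 + 4)*8)) - 11885)*(-57230) = ((-46 + √2*√(8 + 7*8)) - 11885)*(-57230) = ((-46 + √2*√(8 + 56)) - 11885)*(-57230) = ((-46 + √2*√64) - 11885)*(-57230) = ((-46 + √2*8) - 11885)*(-57230) = ((-46 + 8*√2) - 11885)*(-57230) = (-11931 + 8*√2)*(-57230) = 682811130 - 457840*√2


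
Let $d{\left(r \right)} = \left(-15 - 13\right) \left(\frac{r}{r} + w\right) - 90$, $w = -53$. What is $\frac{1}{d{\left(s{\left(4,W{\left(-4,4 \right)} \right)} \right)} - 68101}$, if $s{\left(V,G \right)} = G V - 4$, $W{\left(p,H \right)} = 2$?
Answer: $- \frac{1}{66735} \approx -1.4985 \cdot 10^{-5}$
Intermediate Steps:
$s{\left(V,G \right)} = -4 + G V$
$d{\left(r \right)} = 1366$ ($d{\left(r \right)} = \left(-15 - 13\right) \left(\frac{r}{r} - 53\right) - 90 = - 28 \left(1 - 53\right) - 90 = \left(-28\right) \left(-52\right) - 90 = 1456 - 90 = 1366$)
$\frac{1}{d{\left(s{\left(4,W{\left(-4,4 \right)} \right)} \right)} - 68101} = \frac{1}{1366 - 68101} = \frac{1}{-66735} = - \frac{1}{66735}$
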